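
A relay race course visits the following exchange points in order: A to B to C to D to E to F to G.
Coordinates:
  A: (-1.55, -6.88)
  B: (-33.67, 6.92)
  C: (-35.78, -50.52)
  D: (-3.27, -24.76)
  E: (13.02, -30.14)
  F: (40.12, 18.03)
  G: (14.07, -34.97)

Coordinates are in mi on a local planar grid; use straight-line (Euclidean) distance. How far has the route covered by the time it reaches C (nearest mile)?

92 mi

Leg distances:
A→B: 35.0 mi  (cumulative 35.0 mi)
B→C: 57.5 mi  (cumulative 92.4 mi)
Cumulative distance at C ≈ 92 mi.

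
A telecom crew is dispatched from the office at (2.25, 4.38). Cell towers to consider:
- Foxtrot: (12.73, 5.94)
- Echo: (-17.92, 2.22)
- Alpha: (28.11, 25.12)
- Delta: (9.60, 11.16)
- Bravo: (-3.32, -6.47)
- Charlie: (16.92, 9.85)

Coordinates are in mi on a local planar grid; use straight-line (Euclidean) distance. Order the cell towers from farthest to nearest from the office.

Distance from the office at (2.25, 4.38) to each:
Alpha (28.11, 25.12): 33.1 mi
Echo (-17.92, 2.22): 20.3 mi
Charlie (16.92, 9.85): 15.7 mi
Bravo (-3.32, -6.47): 12.2 mi
Foxtrot (12.73, 5.94): 10.6 mi
Delta (9.60, 11.16): 10.0 mi

Alpha, Echo, Charlie, Bravo, Foxtrot, Delta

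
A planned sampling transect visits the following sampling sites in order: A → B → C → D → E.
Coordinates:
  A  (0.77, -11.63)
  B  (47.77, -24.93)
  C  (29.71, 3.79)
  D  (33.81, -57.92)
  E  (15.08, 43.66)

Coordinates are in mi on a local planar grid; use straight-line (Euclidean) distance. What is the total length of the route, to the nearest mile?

248 mi

Leg distances:
A→B: 48.8 mi  (cumulative 48.8 mi)
B→C: 33.9 mi  (cumulative 82.8 mi)
C→D: 61.8 mi  (cumulative 144.6 mi)
D→E: 103.3 mi  (cumulative 247.9 mi)
Total route length ≈ 248 mi.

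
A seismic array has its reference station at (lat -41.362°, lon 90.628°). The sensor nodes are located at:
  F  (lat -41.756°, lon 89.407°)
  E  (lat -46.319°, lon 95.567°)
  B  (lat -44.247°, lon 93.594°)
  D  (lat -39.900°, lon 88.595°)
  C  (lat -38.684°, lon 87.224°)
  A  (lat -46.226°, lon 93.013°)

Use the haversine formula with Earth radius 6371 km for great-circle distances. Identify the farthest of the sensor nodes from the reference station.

E

Distance to each, sorted:
E: 678.5 km
A: 573.7 km
C: 415.5 km
B: 401.8 km
D: 236.3 km
F: 110.6 km
The farthest is E at 678.5 km.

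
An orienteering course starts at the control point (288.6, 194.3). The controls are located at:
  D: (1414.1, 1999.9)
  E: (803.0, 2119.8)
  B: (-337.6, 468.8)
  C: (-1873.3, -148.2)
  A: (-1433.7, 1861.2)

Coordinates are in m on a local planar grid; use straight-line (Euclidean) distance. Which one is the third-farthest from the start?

D

Distance to each, sorted:
A: 2396.8 m
C: 2188.9 m
D: 2127.7 m
E: 1993.0 m
B: 683.7 m
The third-farthest is D at 2127.7 m.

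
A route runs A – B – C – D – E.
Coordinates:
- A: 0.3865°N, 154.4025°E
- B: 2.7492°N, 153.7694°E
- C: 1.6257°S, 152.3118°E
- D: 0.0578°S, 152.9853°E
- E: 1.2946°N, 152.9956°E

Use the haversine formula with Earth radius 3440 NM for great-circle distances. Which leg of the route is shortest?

D–E

Leg distances:
A→B: 146.9 NM
B→C: 276.9 NM
C→D: 102.5 NM
D→E: 81.2 NM
The shortest leg is D–E at 81.2 NM.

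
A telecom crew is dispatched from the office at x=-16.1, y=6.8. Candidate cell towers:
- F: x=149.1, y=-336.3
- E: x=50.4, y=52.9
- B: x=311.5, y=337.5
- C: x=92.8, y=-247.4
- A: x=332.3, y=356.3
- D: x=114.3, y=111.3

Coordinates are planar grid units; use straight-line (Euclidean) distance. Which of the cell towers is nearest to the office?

E

Distance to each, sorted:
E: 80.9
D: 167.1
C: 276.5
F: 380.8
B: 465.5
A: 493.5
The nearest is E at 80.9.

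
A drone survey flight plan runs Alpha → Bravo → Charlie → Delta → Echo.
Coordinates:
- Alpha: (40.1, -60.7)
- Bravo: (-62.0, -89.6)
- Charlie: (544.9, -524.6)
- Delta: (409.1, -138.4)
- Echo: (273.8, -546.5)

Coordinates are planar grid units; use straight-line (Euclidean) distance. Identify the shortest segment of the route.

Leg distances:
Alpha→Bravo: 106.1
Bravo→Charlie: 746.7
Charlie→Delta: 409.4
Delta→Echo: 429.9
The shortest leg is Alpha–Bravo at 106.1.

Alpha–Bravo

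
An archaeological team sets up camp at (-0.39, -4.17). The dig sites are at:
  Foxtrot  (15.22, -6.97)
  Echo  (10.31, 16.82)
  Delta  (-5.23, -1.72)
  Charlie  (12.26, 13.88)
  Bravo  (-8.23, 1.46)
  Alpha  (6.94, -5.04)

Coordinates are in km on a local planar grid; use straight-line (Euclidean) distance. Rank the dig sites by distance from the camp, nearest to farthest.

Delta, Alpha, Bravo, Foxtrot, Charlie, Echo

Distances from the camp:
Delta (-5.23, -1.72): 5.4 km
Alpha (6.94, -5.04): 7.4 km
Bravo (-8.23, 1.46): 9.7 km
Foxtrot (15.22, -6.97): 15.9 km
Charlie (12.26, 13.88): 22.0 km
Echo (10.31, 16.82): 23.6 km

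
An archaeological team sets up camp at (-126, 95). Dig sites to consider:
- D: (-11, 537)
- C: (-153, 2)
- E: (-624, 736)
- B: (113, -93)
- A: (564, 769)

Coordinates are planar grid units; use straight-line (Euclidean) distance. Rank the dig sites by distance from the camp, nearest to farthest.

Computing each straight-line distance from (-126, 95):
C (-153, 2): 96.8
B (113, -93): 304.1
D (-11, 537): 456.7
E (-624, 736): 811.7
A (564, 769): 964.6

C, B, D, E, A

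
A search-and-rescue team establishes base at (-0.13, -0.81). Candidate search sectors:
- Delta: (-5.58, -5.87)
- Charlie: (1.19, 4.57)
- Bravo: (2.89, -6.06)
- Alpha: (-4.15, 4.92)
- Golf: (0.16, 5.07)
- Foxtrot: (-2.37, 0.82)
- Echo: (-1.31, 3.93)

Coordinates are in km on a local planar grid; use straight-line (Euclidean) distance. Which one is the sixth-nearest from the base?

Alpha

Distance to each, sorted:
Foxtrot: 2.8 km
Echo: 4.9 km
Charlie: 5.5 km
Golf: 5.9 km
Bravo: 6.1 km
Alpha: 7.0 km
Delta: 7.4 km
The sixth-nearest is Alpha at 7.0 km.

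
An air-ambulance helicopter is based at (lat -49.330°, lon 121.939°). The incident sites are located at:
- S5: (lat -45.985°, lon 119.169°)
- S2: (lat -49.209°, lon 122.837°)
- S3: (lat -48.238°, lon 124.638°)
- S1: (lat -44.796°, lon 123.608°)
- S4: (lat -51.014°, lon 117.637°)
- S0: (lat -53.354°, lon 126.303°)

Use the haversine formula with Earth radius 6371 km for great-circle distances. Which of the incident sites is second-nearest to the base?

Distances from the base ((lat -49.330°, lon 121.939°)):
S2: 66.5 km
S3: 232.0 km
S4: 359.0 km
S5: 425.8 km
S1: 519.7 km
S0: 540.2 km
The second-nearest is S3 at 232.0 km.

S3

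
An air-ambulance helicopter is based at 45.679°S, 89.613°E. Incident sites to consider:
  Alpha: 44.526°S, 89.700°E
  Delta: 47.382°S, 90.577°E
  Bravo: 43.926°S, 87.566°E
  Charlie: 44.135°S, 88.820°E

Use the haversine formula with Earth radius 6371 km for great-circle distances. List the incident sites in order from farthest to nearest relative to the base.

Distances from the base:
Bravo 43.926°S, 87.566°E: 253.1 km
Delta 47.382°S, 90.577°E: 203.2 km
Charlie 44.135°S, 88.820°E: 182.7 km
Alpha 44.526°S, 89.700°E: 128.4 km

Bravo, Delta, Charlie, Alpha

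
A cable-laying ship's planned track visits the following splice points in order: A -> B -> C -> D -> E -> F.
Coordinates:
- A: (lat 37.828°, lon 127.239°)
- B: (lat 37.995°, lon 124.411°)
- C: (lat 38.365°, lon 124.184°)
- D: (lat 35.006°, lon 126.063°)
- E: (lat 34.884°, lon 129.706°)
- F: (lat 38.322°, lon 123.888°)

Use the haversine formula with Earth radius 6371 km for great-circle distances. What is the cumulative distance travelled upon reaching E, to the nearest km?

1036 km

Leg distances:
A→B: 248.8 km  (cumulative 248.8 km)
B→C: 45.7 km  (cumulative 294.5 km)
C→D: 409.3 km  (cumulative 703.8 km)
D→E: 332.3 km  (cumulative 1036.1 km)
Cumulative distance at E ≈ 1036 km.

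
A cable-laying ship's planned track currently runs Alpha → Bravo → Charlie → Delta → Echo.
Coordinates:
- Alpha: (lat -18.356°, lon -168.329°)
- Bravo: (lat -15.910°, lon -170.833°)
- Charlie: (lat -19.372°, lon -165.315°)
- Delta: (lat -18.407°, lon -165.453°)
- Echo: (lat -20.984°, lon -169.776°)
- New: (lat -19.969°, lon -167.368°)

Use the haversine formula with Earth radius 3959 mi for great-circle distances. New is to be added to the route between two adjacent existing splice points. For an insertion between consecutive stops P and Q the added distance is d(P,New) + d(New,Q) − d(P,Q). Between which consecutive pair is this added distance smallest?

Added distance for inserting New between each consecutive pair:
Alpha–Bravo: 252.7 mi
Bravo–Charlie: 66.1 mi
Charlie–Delta: 237.6 mi
Delta–Echo: 3.2 mi
Smallest added distance is 3.2 mi, inserting between Delta and Echo.

between Delta and Echo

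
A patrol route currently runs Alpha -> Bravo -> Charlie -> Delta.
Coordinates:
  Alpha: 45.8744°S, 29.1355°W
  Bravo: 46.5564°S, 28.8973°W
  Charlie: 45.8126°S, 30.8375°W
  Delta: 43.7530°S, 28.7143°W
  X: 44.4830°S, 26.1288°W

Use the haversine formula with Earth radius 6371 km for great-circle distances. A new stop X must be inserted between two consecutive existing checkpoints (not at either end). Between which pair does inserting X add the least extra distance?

between Charlie and Delta

Added distance for inserting X between each consecutive pair:
Alpha–Bravo: 519.5 km
Bravo–Charlie: 542.6 km
Charlie–Delta: 335.7 km
Smallest added distance is 335.7 km, inserting between Charlie and Delta.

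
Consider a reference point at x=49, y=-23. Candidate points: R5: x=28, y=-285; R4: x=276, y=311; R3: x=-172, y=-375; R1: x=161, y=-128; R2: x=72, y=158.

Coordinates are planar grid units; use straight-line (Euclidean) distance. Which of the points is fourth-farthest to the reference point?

Distances from the reference point (x=49, y=-23):
R3: 415.6
R4: 403.8
R5: 262.8
R2: 182.5
R1: 153.5
The fourth-farthest is R2 at 182.5.

R2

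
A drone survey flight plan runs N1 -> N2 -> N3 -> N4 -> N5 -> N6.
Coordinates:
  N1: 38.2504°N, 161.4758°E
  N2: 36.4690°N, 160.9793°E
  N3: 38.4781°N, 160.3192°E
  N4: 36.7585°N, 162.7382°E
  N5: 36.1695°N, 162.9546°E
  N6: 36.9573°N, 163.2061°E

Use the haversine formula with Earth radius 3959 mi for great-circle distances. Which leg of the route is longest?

Leg distances:
N1→N2: 126.1 mi
N2→N3: 143.5 mi
N3→N4: 177.9 mi
N4→N5: 42.4 mi
N5→N6: 56.2 mi
The longest leg is N3–N4 at 177.9 mi.

N3–N4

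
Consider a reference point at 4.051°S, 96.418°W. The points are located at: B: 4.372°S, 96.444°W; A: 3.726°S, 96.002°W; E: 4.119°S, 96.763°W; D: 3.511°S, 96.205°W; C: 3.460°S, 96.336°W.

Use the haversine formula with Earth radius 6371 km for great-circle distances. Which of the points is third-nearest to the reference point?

Distance to each, sorted:
B: 35.8 km
E: 39.0 km
A: 58.6 km
D: 64.5 km
C: 66.3 km
The third-nearest is A at 58.6 km.

A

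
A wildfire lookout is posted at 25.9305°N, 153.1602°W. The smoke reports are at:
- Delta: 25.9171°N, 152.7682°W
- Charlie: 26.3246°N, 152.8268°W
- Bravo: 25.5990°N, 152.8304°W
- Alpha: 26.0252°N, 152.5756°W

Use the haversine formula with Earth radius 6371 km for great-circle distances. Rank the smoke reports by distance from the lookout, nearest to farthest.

Computing each great-circle distance from 25.9305°N, 153.1602°W:
Delta 25.9171°N, 152.7682°W: 39.2 km
Bravo 25.5990°N, 152.8304°W: 49.5 km
Charlie 26.3246°N, 152.8268°W: 55.0 km
Alpha 26.0252°N, 152.5756°W: 59.4 km

Delta, Bravo, Charlie, Alpha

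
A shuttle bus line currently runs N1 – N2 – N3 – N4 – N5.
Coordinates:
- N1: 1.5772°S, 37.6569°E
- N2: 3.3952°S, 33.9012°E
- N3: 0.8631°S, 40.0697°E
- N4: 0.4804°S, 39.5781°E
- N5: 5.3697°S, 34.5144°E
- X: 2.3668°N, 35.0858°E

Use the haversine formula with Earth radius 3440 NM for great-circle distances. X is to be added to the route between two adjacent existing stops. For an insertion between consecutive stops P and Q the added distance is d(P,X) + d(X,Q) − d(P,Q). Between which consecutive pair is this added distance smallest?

between N2 and N3

Added distance for inserting X between each consecutive pair:
N1–N2: 385.5 NM
N2–N3: 309.6 NM
N3–N4: 638.4 NM
N4–N5: 362.8 NM
Smallest added distance is 309.6 NM, inserting between N2 and N3.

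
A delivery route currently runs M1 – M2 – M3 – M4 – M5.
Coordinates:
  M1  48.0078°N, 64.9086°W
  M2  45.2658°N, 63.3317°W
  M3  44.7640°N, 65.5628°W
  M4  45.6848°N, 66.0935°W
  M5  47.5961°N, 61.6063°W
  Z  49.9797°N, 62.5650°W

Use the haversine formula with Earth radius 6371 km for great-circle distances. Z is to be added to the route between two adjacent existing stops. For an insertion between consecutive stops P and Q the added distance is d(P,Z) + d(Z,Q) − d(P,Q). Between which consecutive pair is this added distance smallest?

between M4 and M5

Added distance for inserting Z between each consecutive pair:
M1–M2: 477.5 km
M2–M3: 965.5 km
M3–M4: 1056.9 km
M4–M5: 416.4 km
Smallest added distance is 416.4 km, inserting between M4 and M5.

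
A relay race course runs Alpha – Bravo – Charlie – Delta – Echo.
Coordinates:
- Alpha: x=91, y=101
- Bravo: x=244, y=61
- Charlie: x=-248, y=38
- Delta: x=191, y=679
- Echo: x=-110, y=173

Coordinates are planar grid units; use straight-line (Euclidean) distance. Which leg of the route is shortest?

Alpha–Bravo

Leg distances:
Alpha→Bravo: 158.1
Bravo→Charlie: 492.5
Charlie→Delta: 776.9
Delta→Echo: 588.8
The shortest leg is Alpha–Bravo at 158.1.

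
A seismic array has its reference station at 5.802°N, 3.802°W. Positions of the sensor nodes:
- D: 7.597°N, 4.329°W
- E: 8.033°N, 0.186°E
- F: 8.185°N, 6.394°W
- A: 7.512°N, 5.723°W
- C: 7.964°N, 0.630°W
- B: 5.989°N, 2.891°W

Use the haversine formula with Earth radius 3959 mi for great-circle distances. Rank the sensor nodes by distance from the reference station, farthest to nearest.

E, C, F, A, D, B

Computing each great-circle distance from 5.802°N, 3.802°W:
E 8.033°N, 0.186°E: 314.0 mi
C 7.964°N, 0.630°W: 263.9 mi
F 8.185°N, 6.394°W: 242.3 mi
A 7.512°N, 5.723°W: 177.0 mi
D 7.597°N, 4.329°W: 129.2 mi
B 5.989°N, 2.891°W: 63.9 mi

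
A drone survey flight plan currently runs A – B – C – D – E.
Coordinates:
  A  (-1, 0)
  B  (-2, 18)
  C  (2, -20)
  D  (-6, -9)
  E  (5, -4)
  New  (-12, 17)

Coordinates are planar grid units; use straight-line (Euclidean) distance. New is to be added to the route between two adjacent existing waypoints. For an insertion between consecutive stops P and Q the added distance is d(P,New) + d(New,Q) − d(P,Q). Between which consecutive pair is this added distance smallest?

Added distance for inserting New between each consecutive pair:
A–B: 12.3
B–C: 11.4
C–D: 52.6
D–E: 41.6
Smallest added distance is 11.4, inserting between B and C.

between B and C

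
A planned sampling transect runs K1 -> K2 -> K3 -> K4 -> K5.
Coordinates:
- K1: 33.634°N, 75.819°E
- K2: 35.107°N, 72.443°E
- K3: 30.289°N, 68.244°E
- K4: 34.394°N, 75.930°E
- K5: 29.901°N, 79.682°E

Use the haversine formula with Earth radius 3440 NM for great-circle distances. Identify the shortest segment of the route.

Leg distances:
K1→K2: 189.2 NM
K2→K3: 358.6 NM
K3→K4: 461.0 NM
K4→K5: 330.3 NM
The shortest leg is K1–K2 at 189.2 NM.

K1–K2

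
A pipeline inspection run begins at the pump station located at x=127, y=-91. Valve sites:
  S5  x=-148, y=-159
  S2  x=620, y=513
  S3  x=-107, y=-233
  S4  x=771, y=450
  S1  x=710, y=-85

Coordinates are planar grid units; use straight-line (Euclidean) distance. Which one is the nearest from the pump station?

S3

Distance to each, sorted:
S3: 273.7
S5: 283.3
S1: 583.0
S2: 779.7
S4: 841.1
The nearest is S3 at 273.7.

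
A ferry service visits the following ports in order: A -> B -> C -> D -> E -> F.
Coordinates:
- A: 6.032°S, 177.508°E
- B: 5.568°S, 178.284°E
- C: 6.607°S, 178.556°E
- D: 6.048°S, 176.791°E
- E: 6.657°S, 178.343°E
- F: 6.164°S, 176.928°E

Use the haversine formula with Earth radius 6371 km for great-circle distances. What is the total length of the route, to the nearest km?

774 km

Leg distances:
A→B: 100.2 km  (cumulative 100.2 km)
B→C: 119.4 km  (cumulative 219.5 km)
C→D: 204.7 km  (cumulative 424.3 km)
D→E: 184.4 km  (cumulative 608.7 km)
E→F: 165.7 km  (cumulative 774.4 km)
Total route length ≈ 774 km.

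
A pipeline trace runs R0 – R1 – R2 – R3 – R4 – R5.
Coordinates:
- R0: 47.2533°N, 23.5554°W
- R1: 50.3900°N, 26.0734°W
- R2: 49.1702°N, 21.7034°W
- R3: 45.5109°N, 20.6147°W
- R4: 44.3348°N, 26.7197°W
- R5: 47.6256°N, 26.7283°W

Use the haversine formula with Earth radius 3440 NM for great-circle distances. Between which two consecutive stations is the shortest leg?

Leg distances:
R0→R1: 213.0 NM
R1→R2: 184.5 NM
R2→R3: 224.1 NM
R3→R4: 268.9 NM
R4→R5: 197.6 NM
The shortest leg is R1–R2 at 184.5 NM.

R1–R2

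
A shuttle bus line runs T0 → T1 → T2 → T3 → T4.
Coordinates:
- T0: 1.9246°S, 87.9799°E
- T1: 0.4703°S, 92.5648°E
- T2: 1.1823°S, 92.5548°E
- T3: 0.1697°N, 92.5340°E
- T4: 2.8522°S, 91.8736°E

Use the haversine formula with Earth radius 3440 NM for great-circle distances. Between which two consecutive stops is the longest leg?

Leg distances:
T0→T1: 288.7 NM
T1→T2: 42.8 NM
T2→T3: 81.2 NM
T3→T4: 185.7 NM
The longest leg is T0–T1 at 288.7 NM.

T0–T1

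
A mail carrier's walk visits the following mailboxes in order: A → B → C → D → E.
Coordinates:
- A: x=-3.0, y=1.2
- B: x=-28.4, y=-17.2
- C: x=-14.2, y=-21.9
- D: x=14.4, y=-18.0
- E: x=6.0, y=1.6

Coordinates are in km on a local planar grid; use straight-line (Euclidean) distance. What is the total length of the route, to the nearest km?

97 km

Leg distances:
A→B: 31.4 km  (cumulative 31.4 km)
B→C: 15.0 km  (cumulative 46.3 km)
C→D: 28.9 km  (cumulative 75.2 km)
D→E: 21.3 km  (cumulative 96.5 km)
Total route length ≈ 97 km.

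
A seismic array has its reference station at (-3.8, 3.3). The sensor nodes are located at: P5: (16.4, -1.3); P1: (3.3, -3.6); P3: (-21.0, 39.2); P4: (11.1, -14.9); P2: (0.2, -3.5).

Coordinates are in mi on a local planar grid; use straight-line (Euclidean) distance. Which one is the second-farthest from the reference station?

P4

Distances from the reference station ((-3.8, 3.3)):
P3: 39.8 mi
P4: 23.5 mi
P5: 20.7 mi
P1: 9.9 mi
P2: 7.9 mi
The second-farthest is P4 at 23.5 mi.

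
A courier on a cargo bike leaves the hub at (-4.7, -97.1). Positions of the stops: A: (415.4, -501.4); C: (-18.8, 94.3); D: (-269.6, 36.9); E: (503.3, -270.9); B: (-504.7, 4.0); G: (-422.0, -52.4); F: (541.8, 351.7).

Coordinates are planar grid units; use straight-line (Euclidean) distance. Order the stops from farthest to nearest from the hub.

F, A, E, B, G, D, C

Distances from the hub:
F (541.8, 351.7): 707.2
A (415.4, -501.4): 583.0
E (503.3, -270.9): 536.9
B (-504.7, 4.0): 510.1
G (-422.0, -52.4): 419.7
D (-269.6, 36.9): 296.9
C (-18.8, 94.3): 191.9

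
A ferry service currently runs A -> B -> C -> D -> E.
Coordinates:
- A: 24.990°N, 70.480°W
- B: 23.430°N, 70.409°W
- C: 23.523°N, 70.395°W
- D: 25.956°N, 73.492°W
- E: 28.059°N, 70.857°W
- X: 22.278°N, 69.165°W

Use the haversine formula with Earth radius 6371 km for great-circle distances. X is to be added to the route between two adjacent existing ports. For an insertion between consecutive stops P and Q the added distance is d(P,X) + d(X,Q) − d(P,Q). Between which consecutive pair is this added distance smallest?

between A and B

Added distance for inserting X between each consecutive pair:
A–B: 337.1 km
B–C: 357.5 km
C–D: 373.7 km
D–E: 914.5 km
Smallest added distance is 337.1 km, inserting between A and B.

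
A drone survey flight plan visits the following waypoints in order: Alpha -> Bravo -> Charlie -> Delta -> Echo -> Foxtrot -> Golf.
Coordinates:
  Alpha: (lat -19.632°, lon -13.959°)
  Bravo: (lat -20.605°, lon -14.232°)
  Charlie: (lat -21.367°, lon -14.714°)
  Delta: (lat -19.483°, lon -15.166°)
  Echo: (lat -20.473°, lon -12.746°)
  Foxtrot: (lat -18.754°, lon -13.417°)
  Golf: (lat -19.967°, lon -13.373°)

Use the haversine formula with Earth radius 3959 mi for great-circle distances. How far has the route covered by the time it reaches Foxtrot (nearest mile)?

Leg distances:
Alpha→Bravo: 69.5 mi  (cumulative 69.5 mi)
Bravo→Charlie: 61.1 mi  (cumulative 130.7 mi)
Charlie→Delta: 133.4 mi  (cumulative 264.1 mi)
Delta→Echo: 171.4 mi  (cumulative 435.5 mi)
Echo→Foxtrot: 126.6 mi  (cumulative 562.0 mi)
Cumulative distance at Foxtrot ≈ 562 mi.

562 mi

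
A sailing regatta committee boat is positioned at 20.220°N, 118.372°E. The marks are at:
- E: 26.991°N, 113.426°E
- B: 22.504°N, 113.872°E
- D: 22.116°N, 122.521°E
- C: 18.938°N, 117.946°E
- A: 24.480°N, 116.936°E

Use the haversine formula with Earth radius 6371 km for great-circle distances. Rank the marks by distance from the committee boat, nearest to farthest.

Distance from the committee boat at 20.220°N, 118.372°E to each:
C 18.938°N, 117.946°E: 149.4 km
D 22.116°N, 122.521°E: 479.1 km
A 24.480°N, 116.936°E: 496.2 km
B 22.504°N, 113.872°E: 530.7 km
E 26.991°N, 113.426°E: 905.7 km

C, D, A, B, E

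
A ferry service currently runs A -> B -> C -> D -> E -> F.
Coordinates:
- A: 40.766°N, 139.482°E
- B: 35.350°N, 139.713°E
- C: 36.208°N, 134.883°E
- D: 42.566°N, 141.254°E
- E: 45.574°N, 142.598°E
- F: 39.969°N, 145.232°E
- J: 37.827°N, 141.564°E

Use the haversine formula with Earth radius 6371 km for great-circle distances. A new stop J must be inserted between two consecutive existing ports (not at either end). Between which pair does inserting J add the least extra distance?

Added distance for inserting J between each consecutive pair:
A–B: 91.3 km
B–C: 494.9 km
C–D: 253.7 km
D–E: 1042.0 km
E–F: 603.3 km
Smallest added distance is 91.3 km, inserting between A and B.

between A and B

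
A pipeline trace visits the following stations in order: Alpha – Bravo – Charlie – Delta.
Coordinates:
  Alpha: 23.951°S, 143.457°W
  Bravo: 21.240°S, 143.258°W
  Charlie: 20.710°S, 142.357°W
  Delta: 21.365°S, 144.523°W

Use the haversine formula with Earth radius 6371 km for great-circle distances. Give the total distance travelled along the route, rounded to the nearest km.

Leg distances:
Alpha→Bravo: 302.1 km  (cumulative 302.1 km)
Bravo→Charlie: 110.6 km  (cumulative 412.7 km)
Charlie→Delta: 236.3 km  (cumulative 649.0 km)
Total route length ≈ 649 km.

649 km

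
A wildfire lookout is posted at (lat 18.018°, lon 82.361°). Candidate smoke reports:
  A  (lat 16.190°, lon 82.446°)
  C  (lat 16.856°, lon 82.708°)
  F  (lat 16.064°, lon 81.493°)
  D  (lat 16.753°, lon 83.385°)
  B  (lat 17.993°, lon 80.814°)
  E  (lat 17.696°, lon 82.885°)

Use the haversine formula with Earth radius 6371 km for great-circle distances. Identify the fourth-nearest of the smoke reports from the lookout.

D

Distances from the lookout ((lat 18.018°, lon 82.361°)):
E: 66.0 km
C: 134.3 km
B: 163.6 km
D: 177.7 km
A: 203.5 km
F: 236.1 km
The fourth-nearest is D at 177.7 km.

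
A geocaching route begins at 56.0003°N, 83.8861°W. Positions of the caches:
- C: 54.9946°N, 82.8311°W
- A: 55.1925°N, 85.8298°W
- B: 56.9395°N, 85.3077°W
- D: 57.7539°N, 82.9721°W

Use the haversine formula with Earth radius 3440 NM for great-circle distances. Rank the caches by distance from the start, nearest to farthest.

C, B, A, D

Distance from the start at 56.0003°N, 83.8861°W to each:
C 54.9946°N, 82.8311°W: 70.2 NM
B 56.9395°N, 85.3077°W: 73.5 NM
A 55.1925°N, 85.8298°W: 81.8 NM
D 57.7539°N, 82.9721°W: 109.5 NM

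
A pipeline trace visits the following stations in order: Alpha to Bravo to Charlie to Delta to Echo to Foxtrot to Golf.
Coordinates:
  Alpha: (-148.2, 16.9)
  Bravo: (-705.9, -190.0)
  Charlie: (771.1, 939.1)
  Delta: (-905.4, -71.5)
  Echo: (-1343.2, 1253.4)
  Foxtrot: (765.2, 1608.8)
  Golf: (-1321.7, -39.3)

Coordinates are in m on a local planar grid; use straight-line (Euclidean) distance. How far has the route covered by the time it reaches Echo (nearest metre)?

5807 m

Leg distances:
Alpha→Bravo: 594.8 m  (cumulative 594.8 m)
Bravo→Charlie: 1859.1 m  (cumulative 2454.0 m)
Charlie→Delta: 1957.5 m  (cumulative 4411.5 m)
Delta→Echo: 1395.4 m  (cumulative 5806.9 m)
Cumulative distance at Echo ≈ 5807 m.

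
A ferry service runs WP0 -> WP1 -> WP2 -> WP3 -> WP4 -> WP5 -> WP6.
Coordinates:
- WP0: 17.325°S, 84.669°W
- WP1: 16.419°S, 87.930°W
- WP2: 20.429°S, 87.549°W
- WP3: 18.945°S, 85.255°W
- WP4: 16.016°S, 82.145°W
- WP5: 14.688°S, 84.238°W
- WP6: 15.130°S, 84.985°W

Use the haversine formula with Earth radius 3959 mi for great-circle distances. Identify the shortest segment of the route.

Leg distances:
WP0→WP1: 224.5 mi
WP1→WP2: 278.2 mi
WP2→WP3: 181.1 mi
WP3→WP4: 288.0 mi
WP4→WP5: 166.9 mi
WP5→WP6: 58.5 mi
The shortest leg is WP5–WP6 at 58.5 mi.

WP5–WP6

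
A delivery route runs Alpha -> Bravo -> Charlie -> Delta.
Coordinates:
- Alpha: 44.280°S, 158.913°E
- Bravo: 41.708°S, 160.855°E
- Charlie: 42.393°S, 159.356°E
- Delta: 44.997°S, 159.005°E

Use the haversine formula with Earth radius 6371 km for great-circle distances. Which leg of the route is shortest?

Bravo–Charlie

Leg distances:
Alpha→Bravo: 326.7 km
Bravo→Charlie: 145.3 km
Charlie→Delta: 290.9 km
The shortest leg is Bravo–Charlie at 145.3 km.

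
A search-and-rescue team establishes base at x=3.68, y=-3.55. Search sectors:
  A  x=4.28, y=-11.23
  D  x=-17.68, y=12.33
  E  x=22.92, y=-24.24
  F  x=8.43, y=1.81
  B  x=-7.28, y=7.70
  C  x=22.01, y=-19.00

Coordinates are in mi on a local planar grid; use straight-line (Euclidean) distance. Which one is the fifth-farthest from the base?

Distances from the base (x=3.68, y=-3.55):
E: 28.3 mi
D: 26.6 mi
C: 24.0 mi
B: 15.7 mi
A: 7.7 mi
F: 7.2 mi
The fifth-farthest is A at 7.7 mi.

A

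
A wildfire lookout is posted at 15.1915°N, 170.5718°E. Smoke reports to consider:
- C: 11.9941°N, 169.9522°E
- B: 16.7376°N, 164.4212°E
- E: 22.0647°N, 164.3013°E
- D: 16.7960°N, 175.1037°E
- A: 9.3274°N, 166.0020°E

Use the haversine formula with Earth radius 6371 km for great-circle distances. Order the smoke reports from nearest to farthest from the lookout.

Distance from the lookout at 15.1915°N, 170.5718°E to each:
C 11.9941°N, 169.9522°E: 361.8 km
D 16.7960°N, 175.1037°E: 516.2 km
B 16.7376°N, 164.4212°E: 679.6 km
A 9.3274°N, 166.0020°E: 819.4 km
E 22.0647°N, 164.3013°E: 1009.9 km

C, D, B, A, E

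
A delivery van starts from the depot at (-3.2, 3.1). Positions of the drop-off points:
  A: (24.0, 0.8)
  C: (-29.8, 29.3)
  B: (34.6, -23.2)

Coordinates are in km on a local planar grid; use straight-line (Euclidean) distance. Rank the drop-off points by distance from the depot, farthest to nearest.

B, C, A

Computing each straight-line distance from (-3.2, 3.1):
B (34.6, -23.2): 46.0 km
C (-29.8, 29.3): 37.3 km
A (24.0, 0.8): 27.3 km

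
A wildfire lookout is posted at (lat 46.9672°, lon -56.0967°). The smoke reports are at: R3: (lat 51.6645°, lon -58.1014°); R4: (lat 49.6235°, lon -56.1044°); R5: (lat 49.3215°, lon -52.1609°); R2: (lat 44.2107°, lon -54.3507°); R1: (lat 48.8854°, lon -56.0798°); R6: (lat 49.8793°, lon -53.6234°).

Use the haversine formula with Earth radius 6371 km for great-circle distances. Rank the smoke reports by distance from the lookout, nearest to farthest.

Distance from the lookout at (lat 46.9672°, lon -56.0967°) to each:
R1 (lat 48.8854°, lon -56.0798°): 213.3 km
R4 (lat 49.6235°, lon -56.1044°): 295.4 km
R2 (lat 44.2107°, lon -54.3507°): 335.2 km
R6 (lat 49.8793°, lon -53.6234°): 371.7 km
R5 (lat 49.3215°, lon -52.1609°): 392.1 km
R3 (lat 51.6645°, lon -58.1014°): 542.1 km

R1, R4, R2, R6, R5, R3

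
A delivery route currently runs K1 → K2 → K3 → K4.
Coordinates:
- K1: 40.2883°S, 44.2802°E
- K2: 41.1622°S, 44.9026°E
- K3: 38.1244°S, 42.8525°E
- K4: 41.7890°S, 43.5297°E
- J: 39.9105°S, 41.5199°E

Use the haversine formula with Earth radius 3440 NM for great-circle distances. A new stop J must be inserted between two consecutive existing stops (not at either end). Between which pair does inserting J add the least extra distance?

between K3 and K4

Added distance for inserting J between each consecutive pair:
K1–K2: 240.8 NM
K2–K3: 90.1 NM
K3–K4: 46.8 NM
Smallest added distance is 46.8 NM, inserting between K3 and K4.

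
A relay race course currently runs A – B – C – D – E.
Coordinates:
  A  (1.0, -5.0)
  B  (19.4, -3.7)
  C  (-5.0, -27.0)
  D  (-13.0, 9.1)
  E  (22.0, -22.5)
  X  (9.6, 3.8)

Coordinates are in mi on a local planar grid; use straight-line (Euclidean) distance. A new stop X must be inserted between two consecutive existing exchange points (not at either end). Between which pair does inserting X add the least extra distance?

Added distance for inserting X between each consecutive pair:
A–B: 6.2 mi
B–C: 12.7 mi
C–D: 20.3 mi
D–E: 5.1 mi
Smallest added distance is 5.1 mi, inserting between D and E.

between D and E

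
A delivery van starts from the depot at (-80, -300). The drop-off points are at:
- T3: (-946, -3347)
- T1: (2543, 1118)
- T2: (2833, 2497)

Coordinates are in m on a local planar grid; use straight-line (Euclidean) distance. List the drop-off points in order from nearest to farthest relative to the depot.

T1, T3, T2

Distance from the depot at (-80, -300) to each:
T1 (2543, 1118): 2981.8 m
T3 (-946, -3347): 3167.7 m
T2 (2833, 2497): 4038.4 m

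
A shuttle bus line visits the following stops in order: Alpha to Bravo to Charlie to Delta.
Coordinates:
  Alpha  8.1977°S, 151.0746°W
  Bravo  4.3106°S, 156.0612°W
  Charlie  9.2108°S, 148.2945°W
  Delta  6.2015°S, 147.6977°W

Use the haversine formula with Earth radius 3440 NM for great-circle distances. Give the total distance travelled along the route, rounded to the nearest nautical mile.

Leg distances:
Alpha→Bravo: 378.2 NM  (cumulative 378.2 NM)
Bravo→Charlie: 548.5 NM  (cumulative 926.6 NM)
Charlie→Delta: 184.1 NM  (cumulative 1110.8 NM)
Total route length ≈ 1111 NM.

1111 NM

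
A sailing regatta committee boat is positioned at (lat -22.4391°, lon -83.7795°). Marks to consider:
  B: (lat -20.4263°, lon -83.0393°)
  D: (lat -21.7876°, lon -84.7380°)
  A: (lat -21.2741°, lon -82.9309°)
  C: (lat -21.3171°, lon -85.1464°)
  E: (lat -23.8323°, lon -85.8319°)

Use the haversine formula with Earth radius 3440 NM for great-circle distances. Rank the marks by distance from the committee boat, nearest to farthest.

Computing each great-circle distance from (lat -22.4391°, lon -83.7795°):
D (lat -21.7876°, lon -84.7380°): 66.1 NM
A (lat -21.2741°, lon -82.9309°): 84.4 NM
C (lat -21.3171°, lon -85.1464°): 101.7 NM
B (lat -20.4263°, lon -83.0393°): 127.7 NM
E (lat -23.8323°, lon -85.8319°): 140.8 NM

D, A, C, B, E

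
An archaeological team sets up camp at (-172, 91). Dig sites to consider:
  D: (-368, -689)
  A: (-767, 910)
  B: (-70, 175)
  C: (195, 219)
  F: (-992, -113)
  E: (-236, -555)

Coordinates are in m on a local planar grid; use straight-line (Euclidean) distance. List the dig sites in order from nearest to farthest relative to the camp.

Computing each straight-line distance from (-172, 91):
B (-70, 175): 132.1 m
C (195, 219): 388.7 m
E (-236, -555): 649.2 m
D (-368, -689): 804.2 m
F (-992, -113): 845.0 m
A (-767, 910): 1012.3 m

B, C, E, D, F, A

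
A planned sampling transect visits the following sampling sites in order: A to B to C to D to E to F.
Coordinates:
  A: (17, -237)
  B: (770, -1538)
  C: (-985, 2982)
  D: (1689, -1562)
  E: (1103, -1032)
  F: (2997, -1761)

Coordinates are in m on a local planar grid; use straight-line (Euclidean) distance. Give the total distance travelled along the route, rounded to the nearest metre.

14444 m

Leg distances:
A→B: 1503.2 m  (cumulative 1503.2 m)
B→C: 4848.8 m  (cumulative 6352.0 m)
C→D: 5272.4 m  (cumulative 11624.4 m)
D→E: 790.1 m  (cumulative 12414.5 m)
E→F: 2029.5 m  (cumulative 14443.9 m)
Total route length ≈ 14444 m.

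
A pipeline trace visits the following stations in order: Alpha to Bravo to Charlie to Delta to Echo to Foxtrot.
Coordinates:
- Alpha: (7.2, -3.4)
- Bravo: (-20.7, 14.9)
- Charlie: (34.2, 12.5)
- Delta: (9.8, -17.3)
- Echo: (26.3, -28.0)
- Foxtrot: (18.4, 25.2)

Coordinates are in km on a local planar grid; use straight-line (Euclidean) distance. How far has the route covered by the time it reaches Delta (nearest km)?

127 km

Leg distances:
Alpha→Bravo: 33.4 km  (cumulative 33.4 km)
Bravo→Charlie: 55.0 km  (cumulative 88.3 km)
Charlie→Delta: 38.5 km  (cumulative 126.8 km)
Cumulative distance at Delta ≈ 127 km.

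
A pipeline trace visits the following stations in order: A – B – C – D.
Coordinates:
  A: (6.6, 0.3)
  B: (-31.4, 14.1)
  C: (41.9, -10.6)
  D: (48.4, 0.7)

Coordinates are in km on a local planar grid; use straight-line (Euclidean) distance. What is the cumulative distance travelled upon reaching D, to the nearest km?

Leg distances:
A→B: 40.4 km  (cumulative 40.4 km)
B→C: 77.3 km  (cumulative 117.8 km)
C→D: 13.0 km  (cumulative 130.8 km)
Cumulative distance at D ≈ 131 km.

131 km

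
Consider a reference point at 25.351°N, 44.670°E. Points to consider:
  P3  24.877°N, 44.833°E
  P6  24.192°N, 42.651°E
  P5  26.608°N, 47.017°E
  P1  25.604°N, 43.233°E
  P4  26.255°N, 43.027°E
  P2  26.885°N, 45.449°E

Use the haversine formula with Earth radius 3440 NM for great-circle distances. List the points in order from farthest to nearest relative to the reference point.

Distance from the reference point at 25.351°N, 44.670°E to each:
P5 26.608°N, 47.017°E: 147.4 NM
P6 24.192°N, 42.651°E: 130.2 NM
P4 26.255°N, 43.027°E: 104.1 NM
P2 26.885°N, 45.449°E: 101.2 NM
P1 25.604°N, 43.233°E: 79.4 NM
P3 24.877°N, 44.833°E: 29.8 NM

P5, P6, P4, P2, P1, P3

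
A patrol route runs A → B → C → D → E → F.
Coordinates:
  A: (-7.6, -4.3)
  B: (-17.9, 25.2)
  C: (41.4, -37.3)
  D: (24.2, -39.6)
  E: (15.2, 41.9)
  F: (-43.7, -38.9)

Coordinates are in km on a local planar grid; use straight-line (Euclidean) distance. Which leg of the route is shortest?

C–D

Leg distances:
A→B: 31.2 km
B→C: 86.2 km
C→D: 17.4 km
D→E: 82.0 km
E→F: 100.0 km
The shortest leg is C–D at 17.4 km.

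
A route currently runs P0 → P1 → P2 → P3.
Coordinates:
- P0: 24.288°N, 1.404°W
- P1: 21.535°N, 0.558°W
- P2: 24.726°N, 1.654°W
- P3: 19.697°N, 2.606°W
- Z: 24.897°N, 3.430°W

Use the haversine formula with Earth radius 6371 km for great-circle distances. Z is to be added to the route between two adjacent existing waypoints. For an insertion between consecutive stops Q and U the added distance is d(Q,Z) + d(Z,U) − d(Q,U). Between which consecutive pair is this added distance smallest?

between P2 and P3

Added distance for inserting Z between each consecutive pair:
P0–P1: 372.8 km
P1–P2: 283.4 km
P2–P3: 196.9 km
Smallest added distance is 196.9 km, inserting between P2 and P3.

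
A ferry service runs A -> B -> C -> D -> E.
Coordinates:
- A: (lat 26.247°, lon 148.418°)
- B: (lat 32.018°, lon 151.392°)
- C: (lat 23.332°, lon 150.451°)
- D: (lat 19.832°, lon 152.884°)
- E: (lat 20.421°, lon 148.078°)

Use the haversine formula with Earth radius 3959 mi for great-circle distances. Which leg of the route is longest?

B–C

Leg distances:
A→B: 437.2 mi
B→C: 602.9 mi
C→D: 287.9 mi
D→E: 314.4 mi
The longest leg is B–C at 602.9 mi.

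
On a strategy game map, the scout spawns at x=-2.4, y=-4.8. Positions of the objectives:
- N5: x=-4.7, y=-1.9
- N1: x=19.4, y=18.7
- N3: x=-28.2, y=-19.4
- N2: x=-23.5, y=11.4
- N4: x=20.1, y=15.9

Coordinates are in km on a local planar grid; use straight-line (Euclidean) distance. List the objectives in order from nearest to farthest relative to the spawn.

Distances from the spawn:
N5 x=-4.7, y=-1.9: 3.7 km
N2 x=-23.5, y=11.4: 26.6 km
N3 x=-28.2, y=-19.4: 29.6 km
N4 x=20.1, y=15.9: 30.6 km
N1 x=19.4, y=18.7: 32.1 km

N5, N2, N3, N4, N1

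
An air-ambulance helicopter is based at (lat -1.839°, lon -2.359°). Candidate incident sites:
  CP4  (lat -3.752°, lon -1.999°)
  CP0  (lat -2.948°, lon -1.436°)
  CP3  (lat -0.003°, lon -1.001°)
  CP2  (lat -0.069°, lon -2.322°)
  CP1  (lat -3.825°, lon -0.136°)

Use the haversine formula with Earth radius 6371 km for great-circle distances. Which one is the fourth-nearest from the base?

CP3

Distance to each, sorted:
CP0: 160.4 km
CP2: 196.9 km
CP4: 216.4 km
CP3: 253.9 km
CP1: 331.2 km
The fourth-nearest is CP3 at 253.9 km.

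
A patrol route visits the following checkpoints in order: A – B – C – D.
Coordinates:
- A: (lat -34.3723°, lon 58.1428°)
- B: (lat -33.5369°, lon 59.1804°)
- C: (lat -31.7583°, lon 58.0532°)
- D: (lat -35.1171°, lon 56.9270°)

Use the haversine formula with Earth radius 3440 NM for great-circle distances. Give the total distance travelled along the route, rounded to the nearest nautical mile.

402 NM

Leg distances:
A→B: 72.0 NM  (cumulative 72.0 NM)
B→C: 121.0 NM  (cumulative 193.0 NM)
C→D: 209.4 NM  (cumulative 402.4 NM)
Total route length ≈ 402 NM.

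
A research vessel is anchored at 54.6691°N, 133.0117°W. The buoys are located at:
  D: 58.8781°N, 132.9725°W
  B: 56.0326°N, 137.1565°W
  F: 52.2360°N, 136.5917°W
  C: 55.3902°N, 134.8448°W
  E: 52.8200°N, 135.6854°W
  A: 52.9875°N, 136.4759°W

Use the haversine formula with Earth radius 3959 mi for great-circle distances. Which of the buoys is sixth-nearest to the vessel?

D

Distance to each, sorted:
C: 88.0 mi
E: 168.1 mi
A: 182.9 mi
B: 188.1 mi
F: 223.5 mi
D: 290.8 mi
The sixth-nearest is D at 290.8 mi.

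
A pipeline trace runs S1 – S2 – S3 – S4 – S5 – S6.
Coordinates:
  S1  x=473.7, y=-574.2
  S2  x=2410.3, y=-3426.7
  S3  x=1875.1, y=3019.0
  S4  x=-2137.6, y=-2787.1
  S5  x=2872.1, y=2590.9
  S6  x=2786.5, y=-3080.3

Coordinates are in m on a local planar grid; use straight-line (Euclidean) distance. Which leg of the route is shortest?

S1–S2

Leg distances:
S1→S2: 3447.8 m
S2→S3: 6467.9 m
S3→S4: 7057.8 m
S4→S5: 7349.8 m
S5→S6: 5671.8 m
The shortest leg is S1–S2 at 3447.8 m.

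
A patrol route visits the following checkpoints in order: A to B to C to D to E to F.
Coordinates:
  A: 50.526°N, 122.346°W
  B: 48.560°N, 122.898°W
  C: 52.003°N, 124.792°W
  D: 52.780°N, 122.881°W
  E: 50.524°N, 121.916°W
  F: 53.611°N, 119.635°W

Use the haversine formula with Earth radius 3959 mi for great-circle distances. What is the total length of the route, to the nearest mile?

Leg distances:
A→B: 138.1 mi  (cumulative 138.1 mi)
B→C: 252.2 mi  (cumulative 390.2 mi)
C→D: 96.8 mi  (cumulative 487.1 mi)
D→E: 161.3 mi  (cumulative 648.3 mi)
E→F: 234.2 mi  (cumulative 882.6 mi)
Total route length ≈ 883 mi.

883 mi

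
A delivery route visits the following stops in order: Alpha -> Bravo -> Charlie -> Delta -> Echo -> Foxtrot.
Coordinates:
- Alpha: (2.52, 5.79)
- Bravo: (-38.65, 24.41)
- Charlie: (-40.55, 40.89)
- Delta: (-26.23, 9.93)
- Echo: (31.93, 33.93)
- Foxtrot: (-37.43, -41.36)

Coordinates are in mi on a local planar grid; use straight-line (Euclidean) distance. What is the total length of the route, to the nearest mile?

261 mi

Leg distances:
Alpha→Bravo: 45.2 mi  (cumulative 45.2 mi)
Bravo→Charlie: 16.6 mi  (cumulative 61.8 mi)
Charlie→Delta: 34.1 mi  (cumulative 95.9 mi)
Delta→Echo: 62.9 mi  (cumulative 158.8 mi)
Echo→Foxtrot: 102.4 mi  (cumulative 261.2 mi)
Total route length ≈ 261 mi.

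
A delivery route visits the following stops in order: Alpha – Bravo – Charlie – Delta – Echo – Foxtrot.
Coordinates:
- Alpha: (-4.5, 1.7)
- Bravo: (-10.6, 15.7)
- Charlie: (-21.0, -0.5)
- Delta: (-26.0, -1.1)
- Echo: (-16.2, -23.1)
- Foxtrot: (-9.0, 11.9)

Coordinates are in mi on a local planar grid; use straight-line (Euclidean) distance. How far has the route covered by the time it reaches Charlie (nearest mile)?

Leg distances:
Alpha→Bravo: 15.3 mi  (cumulative 15.3 mi)
Bravo→Charlie: 19.3 mi  (cumulative 34.5 mi)
Cumulative distance at Charlie ≈ 35 mi.

35 mi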